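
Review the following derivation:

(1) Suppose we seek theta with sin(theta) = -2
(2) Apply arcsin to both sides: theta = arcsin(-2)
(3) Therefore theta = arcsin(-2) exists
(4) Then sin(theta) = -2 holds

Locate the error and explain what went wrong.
Step 2: Apply arcsin to both sides: theta = arcsin(-2)

Step 2 applies arcsin to -2. However, arcsin(x) is only defined for x in [-1, 1] because sin(theta) can only produce values in that range. Since |-2| > 1, arcsin(-2) is undefined. There is no angle whose sine equals -2.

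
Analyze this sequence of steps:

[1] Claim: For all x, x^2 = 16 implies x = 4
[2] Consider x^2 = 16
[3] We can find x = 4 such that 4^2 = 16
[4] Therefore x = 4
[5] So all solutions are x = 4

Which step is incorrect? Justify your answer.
Step 4: Therefore x = 4

Step 4 incorrectly concludes that x = 4 is the only solution. The proof shows that x = 4 is A solution (existence), but does not show it is the ONLY solution (uniqueness). In fact, x = -4 is also a solution since (-4)^2 = 16. Finding one solution doesn't prove there are no others.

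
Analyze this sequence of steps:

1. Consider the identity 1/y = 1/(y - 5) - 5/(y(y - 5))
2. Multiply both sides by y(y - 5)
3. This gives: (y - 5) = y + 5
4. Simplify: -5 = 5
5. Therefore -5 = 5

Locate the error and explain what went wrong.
Step 3: This gives: (y - 5) = y + 5

Step 3 makes a sign error when clearing denominators. Multiplying -5/(y(y - 5)) by y(y - 5) gives -5, not +5. The correct result is (y - 5) = y - 5, which is trivially true, not (y - 5) = y + 5. (Step 1 is a valid identity: 1/(y - 5) - 5/(y(y - 5)) = (y - 5)/(y(y - 5)) = 1/y.)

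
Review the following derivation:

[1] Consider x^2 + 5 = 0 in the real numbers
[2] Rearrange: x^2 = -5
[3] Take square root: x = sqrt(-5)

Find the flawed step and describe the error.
Step 3: Take square root: x = sqrt(-5)

Step 3 takes the square root of -5, which is negative. In the real number system, the square root of a negative number is undefined. The equation x^2 + 5 = 0 has no real solutions. Square roots of negative numbers only exist in the complex numbers.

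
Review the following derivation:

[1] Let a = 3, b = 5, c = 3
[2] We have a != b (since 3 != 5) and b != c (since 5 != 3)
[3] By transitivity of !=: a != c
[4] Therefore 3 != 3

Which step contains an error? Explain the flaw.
Step 3: By transitivity of !=: a != c

Step 3 incorrectly applies transitivity to the '!=' relation. Transitivity states: if a R b and b R c, then a R c. However, '!=' is not transitive. Counterexample: 3 != 5 and 5 != 3, but 3 = 3 (both equal 3). Transitivity holds for relations like <, <=, =, but not for !=.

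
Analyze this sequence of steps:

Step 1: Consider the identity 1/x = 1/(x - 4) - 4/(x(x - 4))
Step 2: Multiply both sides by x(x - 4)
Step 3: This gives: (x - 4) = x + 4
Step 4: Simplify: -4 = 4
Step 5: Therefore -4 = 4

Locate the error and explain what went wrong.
Step 3: This gives: (x - 4) = x + 4

Step 3 makes a sign error when clearing denominators. Multiplying -4/(x(x - 4)) by x(x - 4) gives -4, not +4. The correct result is (x - 4) = x - 4, which is trivially true, not (x - 4) = x + 4. (Step 1 is a valid identity: 1/(x - 4) - 4/(x(x - 4)) = (x - 4)/(x(x - 4)) = 1/x.)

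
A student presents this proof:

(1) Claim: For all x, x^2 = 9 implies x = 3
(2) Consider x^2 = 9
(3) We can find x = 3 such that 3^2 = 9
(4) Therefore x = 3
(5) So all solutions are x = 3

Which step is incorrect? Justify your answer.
Step 4: Therefore x = 3

Step 4 incorrectly concludes that x = 3 is the only solution. The proof shows that x = 3 is A solution (existence), but does not show it is the ONLY solution (uniqueness). In fact, x = -3 is also a solution since (-3)^2 = 9. Finding one solution doesn't prove there are no others.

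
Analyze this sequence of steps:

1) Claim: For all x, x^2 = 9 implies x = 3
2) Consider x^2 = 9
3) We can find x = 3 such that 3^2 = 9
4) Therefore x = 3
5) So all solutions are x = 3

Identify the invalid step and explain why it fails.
Step 4: Therefore x = 3

Step 4 incorrectly concludes that x = 3 is the only solution. The proof shows that x = 3 is A solution (existence), but does not show it is the ONLY solution (uniqueness). In fact, x = -3 is also a solution since (-3)^2 = 9. Finding one solution doesn't prove there are no others.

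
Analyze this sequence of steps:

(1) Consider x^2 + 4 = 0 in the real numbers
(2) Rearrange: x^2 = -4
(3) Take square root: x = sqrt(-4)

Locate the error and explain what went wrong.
Step 3: Take square root: x = sqrt(-4)

Step 3 takes the square root of -4, which is negative. In the real number system, the square root of a negative number is undefined. The equation x^2 + 4 = 0 has no real solutions. Square roots of negative numbers only exist in the complex numbers.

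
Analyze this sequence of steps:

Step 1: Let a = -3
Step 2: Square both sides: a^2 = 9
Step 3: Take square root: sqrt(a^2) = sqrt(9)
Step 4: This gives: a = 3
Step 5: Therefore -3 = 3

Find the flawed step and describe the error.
Step 4: This gives: a = 3

Step 4 incorrectly states that sqrt(a^2) = a. The correct identity is sqrt(a^2) = |a|. Since a = -3 < 0, we have sqrt(a^2) = |-3| = 3, not a = -3.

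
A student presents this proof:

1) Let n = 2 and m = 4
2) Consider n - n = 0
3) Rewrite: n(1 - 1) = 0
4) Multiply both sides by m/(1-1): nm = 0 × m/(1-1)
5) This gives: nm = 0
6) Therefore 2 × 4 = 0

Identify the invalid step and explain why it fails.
Step 4: Multiply both sides by m/(1-1): nm = 0 × m/(1-1)

Step 4 multiplies both sides by m/(1-1). However, 1-1 = 0, so this is multiplication by m/0, which is undefined. We cannot multiply by an undefined expression.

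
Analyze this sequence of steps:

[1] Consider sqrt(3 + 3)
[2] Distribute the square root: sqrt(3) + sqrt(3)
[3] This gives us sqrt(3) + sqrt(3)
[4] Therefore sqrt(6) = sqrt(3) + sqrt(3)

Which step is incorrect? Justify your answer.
Step 2: Distribute the square root: sqrt(3) + sqrt(3)

Step 2 incorrectly 'distributes' the square root over addition. The square root function does not distribute: sqrt(a + b) ≠ sqrt(a) + sqrt(b). In fact, sqrt(3 + 3) = sqrt(6) ≈ 2.4495, while sqrt(3) + sqrt(3) ≈ 3.4641.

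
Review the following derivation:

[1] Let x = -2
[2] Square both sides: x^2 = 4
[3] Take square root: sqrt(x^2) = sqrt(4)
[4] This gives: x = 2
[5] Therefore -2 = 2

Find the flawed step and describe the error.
Step 4: This gives: x = 2

Step 4 incorrectly states that sqrt(x^2) = x. The correct identity is sqrt(x^2) = |x|. Since x = -2 < 0, we have sqrt(x^2) = |-2| = 2, not x = -2.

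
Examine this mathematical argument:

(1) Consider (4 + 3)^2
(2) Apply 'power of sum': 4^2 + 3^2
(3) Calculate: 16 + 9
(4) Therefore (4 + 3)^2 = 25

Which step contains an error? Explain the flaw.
Step 2: Apply 'power of sum': 4^2 + 3^2

Step 2 incorrectly applies a non-existent rule '(a+b)^n = a^n + b^n'. This is false in general. The correct expansion uses the binomial theorem. The actual value is (4 + 3)^2 = 7^2 = 49, not 25.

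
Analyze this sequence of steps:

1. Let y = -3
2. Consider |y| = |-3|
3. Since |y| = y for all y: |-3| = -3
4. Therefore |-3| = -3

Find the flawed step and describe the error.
Step 3: Since |y| = y for all y: |-3| = -3

Step 3 incorrectly states that |y| = y for all y. The correct definition is |y| = y when y >= 0, and |y| = -y when y < 0. Since -3 < 0, we have |-3| = -(-3) = 3, not -3.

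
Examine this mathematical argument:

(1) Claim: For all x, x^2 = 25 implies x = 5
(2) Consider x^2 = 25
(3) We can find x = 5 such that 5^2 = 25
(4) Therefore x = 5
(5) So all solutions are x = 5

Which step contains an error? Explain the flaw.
Step 4: Therefore x = 5

Step 4 incorrectly concludes that x = 5 is the only solution. The proof shows that x = 5 is A solution (existence), but does not show it is the ONLY solution (uniqueness). In fact, x = -5 is also a solution since (-5)^2 = 25. Finding one solution doesn't prove there are no others.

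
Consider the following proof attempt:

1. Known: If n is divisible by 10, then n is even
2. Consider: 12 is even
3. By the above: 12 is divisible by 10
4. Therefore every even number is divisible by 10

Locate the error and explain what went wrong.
Step 3: By the above: 12 is divisible by 10

Step 3 commits the fallacy of affirming the consequent. The known fact 'divisible by 10 → even' does NOT imply 'even → divisible by 10'. That would be the converse, which is false. For example, 12 is even but 12 ÷ 10 = 1.20, which is not an integer.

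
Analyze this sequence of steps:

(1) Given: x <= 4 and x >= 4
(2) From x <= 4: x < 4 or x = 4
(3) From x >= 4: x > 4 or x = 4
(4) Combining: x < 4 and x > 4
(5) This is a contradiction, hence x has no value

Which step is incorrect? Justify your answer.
Step 4: Combining: x < 4 and x > 4

Step 4 incorrectly combines the conditions. From x <= 4 and x >= 4, the intersection is x = 4. The error treats the 'or' cases as 'and' requirements. The correct conclusion is that x = 4 is the unique solution, not that no solution exists.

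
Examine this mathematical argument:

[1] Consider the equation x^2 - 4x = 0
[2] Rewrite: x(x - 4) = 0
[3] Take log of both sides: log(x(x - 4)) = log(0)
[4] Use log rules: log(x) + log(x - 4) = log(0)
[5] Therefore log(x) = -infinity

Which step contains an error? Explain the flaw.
Step 3: Take log of both sides: log(x(x - 4)) = log(0)

Step 3 takes the logarithm of both sides, resulting in log(0) on the right side. The logarithm is only defined for positive numbers; log(0) is undefined (approaches negative infinity). This operation is invalid.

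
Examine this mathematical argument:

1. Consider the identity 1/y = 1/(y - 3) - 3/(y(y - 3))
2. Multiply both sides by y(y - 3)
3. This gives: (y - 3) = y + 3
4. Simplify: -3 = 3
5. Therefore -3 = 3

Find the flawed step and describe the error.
Step 3: This gives: (y - 3) = y + 3

Step 3 makes a sign error when clearing denominators. Multiplying -3/(y(y - 3)) by y(y - 3) gives -3, not +3. The correct result is (y - 3) = y - 3, which is trivially true, not (y - 3) = y + 3. (Step 1 is a valid identity: 1/(y - 3) - 3/(y(y - 3)) = (y - 3)/(y(y - 3)) = 1/y.)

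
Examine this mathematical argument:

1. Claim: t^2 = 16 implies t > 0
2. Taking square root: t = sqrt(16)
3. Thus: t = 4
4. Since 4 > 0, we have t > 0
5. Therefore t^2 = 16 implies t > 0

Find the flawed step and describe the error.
Step 2: Taking square root: t = sqrt(16)

Step 2 takes the square root and assumes the positive root only. The equation t^2 = 16 actually has two solutions: t = 4 and t = -4. The proof silently assumes t > 0 without justification, then uses this assumption to conclude t > 0, which is circular. The counterexample t = -4 shows the claim is false.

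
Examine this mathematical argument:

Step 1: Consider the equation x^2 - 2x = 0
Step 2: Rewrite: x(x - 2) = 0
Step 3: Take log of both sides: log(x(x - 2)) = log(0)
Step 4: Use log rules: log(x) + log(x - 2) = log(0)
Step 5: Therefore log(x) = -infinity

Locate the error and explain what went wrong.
Step 3: Take log of both sides: log(x(x - 2)) = log(0)

Step 3 takes the logarithm of both sides, resulting in log(0) on the right side. The logarithm is only defined for positive numbers; log(0) is undefined (approaches negative infinity). This operation is invalid.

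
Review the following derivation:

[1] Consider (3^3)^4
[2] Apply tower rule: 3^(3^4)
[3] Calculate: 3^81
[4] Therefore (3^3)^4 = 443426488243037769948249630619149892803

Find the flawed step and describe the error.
Step 2: Apply tower rule: 3^(3^4)

Step 2 incorrectly states that (a^b)^c = a^(b^c). The correct rule is (a^b)^c = a^(b×c). The actual value is (3^3)^4 = 3^12 = 531441, not 3^81 = 443426488243037769948249630619149892803.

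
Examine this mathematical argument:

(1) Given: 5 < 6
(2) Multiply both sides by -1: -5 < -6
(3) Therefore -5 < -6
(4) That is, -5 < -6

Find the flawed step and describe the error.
Step 2: Multiply both sides by -1: -5 < -6

Step 2 multiplies both sides by -1 but fails to reverse the inequality sign. When multiplying (or dividing) an inequality by a negative number, the direction must be reversed. Since 5 < 6, we should get -5 > -6, i.e., -5 > -6.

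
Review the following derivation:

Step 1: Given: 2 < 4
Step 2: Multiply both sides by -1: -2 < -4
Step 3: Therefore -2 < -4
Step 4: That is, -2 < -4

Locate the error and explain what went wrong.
Step 2: Multiply both sides by -1: -2 < -4

Step 2 multiplies both sides by -1 but fails to reverse the inequality sign. When multiplying (or dividing) an inequality by a negative number, the direction must be reversed. Since 2 < 4, we should get -2 > -4, i.e., -2 > -4.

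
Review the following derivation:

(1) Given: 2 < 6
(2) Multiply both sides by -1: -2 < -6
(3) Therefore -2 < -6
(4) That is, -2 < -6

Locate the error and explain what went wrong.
Step 2: Multiply both sides by -1: -2 < -6

Step 2 multiplies both sides by -1 but fails to reverse the inequality sign. When multiplying (or dividing) an inequality by a negative number, the direction must be reversed. Since 2 < 6, we should get -2 > -6, i.e., -2 > -6.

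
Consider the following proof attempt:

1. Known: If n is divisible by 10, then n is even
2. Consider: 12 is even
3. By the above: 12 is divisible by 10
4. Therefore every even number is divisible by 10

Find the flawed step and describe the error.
Step 3: By the above: 12 is divisible by 10

Step 3 commits the fallacy of affirming the consequent. The known fact 'divisible by 10 → even' does NOT imply 'even → divisible by 10'. That would be the converse, which is false. For example, 12 is even but 12 ÷ 10 = 1.20, which is not an integer.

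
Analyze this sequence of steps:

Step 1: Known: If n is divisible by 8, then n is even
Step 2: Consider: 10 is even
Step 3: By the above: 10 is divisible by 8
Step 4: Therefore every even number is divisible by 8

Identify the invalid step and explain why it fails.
Step 3: By the above: 10 is divisible by 8

Step 3 commits the fallacy of affirming the consequent. The known fact 'divisible by 8 → even' does NOT imply 'even → divisible by 8'. That would be the converse, which is false. For example, 10 is even but 10 ÷ 8 = 1.25, which is not an integer.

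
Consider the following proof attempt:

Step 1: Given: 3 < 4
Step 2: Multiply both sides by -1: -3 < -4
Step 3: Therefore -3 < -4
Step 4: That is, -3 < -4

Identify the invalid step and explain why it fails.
Step 2: Multiply both sides by -1: -3 < -4

Step 2 multiplies both sides by -1 but fails to reverse the inequality sign. When multiplying (or dividing) an inequality by a negative number, the direction must be reversed. Since 3 < 4, we should get -3 > -4, i.e., -3 > -4.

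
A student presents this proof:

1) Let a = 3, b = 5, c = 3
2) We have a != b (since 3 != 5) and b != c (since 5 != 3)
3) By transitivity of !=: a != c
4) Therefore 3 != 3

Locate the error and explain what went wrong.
Step 3: By transitivity of !=: a != c

Step 3 incorrectly applies transitivity to the '!=' relation. Transitivity states: if a R b and b R c, then a R c. However, '!=' is not transitive. Counterexample: 3 != 5 and 5 != 3, but 3 = 3 (both equal 3). Transitivity holds for relations like <, <=, =, but not for !=.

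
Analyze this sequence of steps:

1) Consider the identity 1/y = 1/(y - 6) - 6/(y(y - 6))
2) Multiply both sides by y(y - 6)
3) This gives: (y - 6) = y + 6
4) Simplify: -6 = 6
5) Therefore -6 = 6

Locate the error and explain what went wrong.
Step 3: This gives: (y - 6) = y + 6

Step 3 makes a sign error when clearing denominators. Multiplying -6/(y(y - 6)) by y(y - 6) gives -6, not +6. The correct result is (y - 6) = y - 6, which is trivially true, not (y - 6) = y + 6. (Step 1 is a valid identity: 1/(y - 6) - 6/(y(y - 6)) = (y - 6)/(y(y - 6)) = 1/y.)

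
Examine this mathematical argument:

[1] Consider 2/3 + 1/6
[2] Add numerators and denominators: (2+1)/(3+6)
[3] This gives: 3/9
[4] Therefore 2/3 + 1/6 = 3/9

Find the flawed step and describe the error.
Step 2: Add numerators and denominators: (2+1)/(3+6)

Step 2 incorrectly adds fractions by separately adding numerators and denominators. This is wrong. The correct method requires a common denominator: 2/3 + 1/6 = (2×6 + 1×3)/(3×6) = 15/18 = 5/6. The method used gives 3/9, which is different.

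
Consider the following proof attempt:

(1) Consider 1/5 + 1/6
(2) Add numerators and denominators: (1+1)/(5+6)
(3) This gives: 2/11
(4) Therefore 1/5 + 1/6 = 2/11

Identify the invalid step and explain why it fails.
Step 2: Add numerators and denominators: (1+1)/(5+6)

Step 2 incorrectly adds fractions by separately adding numerators and denominators. This is wrong. The correct method requires a common denominator: 1/5 + 1/6 = (1×6 + 1×5)/(5×6) = 11/30 = 11/30. The method used gives 2/11, which is different.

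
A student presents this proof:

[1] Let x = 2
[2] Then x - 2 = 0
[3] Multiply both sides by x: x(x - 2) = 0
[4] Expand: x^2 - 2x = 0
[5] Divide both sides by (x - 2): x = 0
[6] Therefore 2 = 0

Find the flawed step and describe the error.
Step 5: Divide both sides by (x - 2): x = 0

Step 5 divides both sides by (x - 2). However, since x = 2, we have (x - 2) = 0. Division by zero is undefined, making this step invalid.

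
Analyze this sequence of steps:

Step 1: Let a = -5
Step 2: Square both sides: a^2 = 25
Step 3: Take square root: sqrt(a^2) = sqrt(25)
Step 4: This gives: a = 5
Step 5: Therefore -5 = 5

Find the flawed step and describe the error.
Step 4: This gives: a = 5

Step 4 incorrectly states that sqrt(a^2) = a. The correct identity is sqrt(a^2) = |a|. Since a = -5 < 0, we have sqrt(a^2) = |-5| = 5, not a = -5.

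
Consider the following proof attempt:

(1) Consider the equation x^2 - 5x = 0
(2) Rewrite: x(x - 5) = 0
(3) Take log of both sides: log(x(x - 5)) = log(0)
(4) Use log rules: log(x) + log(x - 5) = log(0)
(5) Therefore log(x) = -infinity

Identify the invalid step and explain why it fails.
Step 3: Take log of both sides: log(x(x - 5)) = log(0)

Step 3 takes the logarithm of both sides, resulting in log(0) on the right side. The logarithm is only defined for positive numbers; log(0) is undefined (approaches negative infinity). This operation is invalid.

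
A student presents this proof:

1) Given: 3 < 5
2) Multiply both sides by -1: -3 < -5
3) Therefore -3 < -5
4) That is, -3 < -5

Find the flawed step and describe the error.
Step 2: Multiply both sides by -1: -3 < -5

Step 2 multiplies both sides by -1 but fails to reverse the inequality sign. When multiplying (or dividing) an inequality by a negative number, the direction must be reversed. Since 3 < 5, we should get -3 > -5, i.e., -3 > -5.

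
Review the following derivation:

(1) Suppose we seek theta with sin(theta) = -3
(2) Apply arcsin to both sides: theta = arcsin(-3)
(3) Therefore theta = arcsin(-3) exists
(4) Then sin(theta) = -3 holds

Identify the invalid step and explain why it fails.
Step 2: Apply arcsin to both sides: theta = arcsin(-3)

Step 2 applies arcsin to -3. However, arcsin(x) is only defined for x in [-1, 1] because sin(theta) can only produce values in that range. Since |-3| > 1, arcsin(-3) is undefined. There is no angle whose sine equals -3.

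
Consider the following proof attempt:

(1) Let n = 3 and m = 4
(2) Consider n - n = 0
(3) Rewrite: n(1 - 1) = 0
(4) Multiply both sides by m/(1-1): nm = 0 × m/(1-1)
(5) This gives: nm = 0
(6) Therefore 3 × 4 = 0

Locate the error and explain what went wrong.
Step 4: Multiply both sides by m/(1-1): nm = 0 × m/(1-1)

Step 4 multiplies both sides by m/(1-1). However, 1-1 = 0, so this is multiplication by m/0, which is undefined. We cannot multiply by an undefined expression.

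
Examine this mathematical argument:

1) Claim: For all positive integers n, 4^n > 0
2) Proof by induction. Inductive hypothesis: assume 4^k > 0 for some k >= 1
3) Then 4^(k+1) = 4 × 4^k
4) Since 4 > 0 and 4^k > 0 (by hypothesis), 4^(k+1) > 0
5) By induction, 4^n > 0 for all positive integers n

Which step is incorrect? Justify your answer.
Step 5: By induction, 4^n > 0 for all positive integers n

Step 5 concludes the proof by induction, but no base case was ever established. A valid induction proof requires: (1) a base case proving 4^1 > 0, and (2) an inductive step showing IF 4^k > 0 THEN 4^(k+1) > 0. Steps 2-4 correctly establish the inductive step, but without the base case the conclusion in step 5 does not follow.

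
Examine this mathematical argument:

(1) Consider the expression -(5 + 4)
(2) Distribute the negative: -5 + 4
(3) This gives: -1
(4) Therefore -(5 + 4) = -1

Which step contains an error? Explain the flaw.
Step 2: Distribute the negative: -5 + 4

Step 2 incorrectly distributes the negative sign. The correct distribution is -(5 + 4) = -5 - 4 = -9. The negative must be applied to both terms, not just the first. The error treats -(5 + 4) as -5 + 4, which equals -1 instead of -9.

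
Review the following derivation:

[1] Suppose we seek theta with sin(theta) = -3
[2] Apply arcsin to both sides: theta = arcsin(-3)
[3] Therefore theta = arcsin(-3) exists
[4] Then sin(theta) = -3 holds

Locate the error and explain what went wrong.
Step 2: Apply arcsin to both sides: theta = arcsin(-3)

Step 2 applies arcsin to -3. However, arcsin(x) is only defined for x in [-1, 1] because sin(theta) can only produce values in that range. Since |-3| > 1, arcsin(-3) is undefined. There is no angle whose sine equals -3.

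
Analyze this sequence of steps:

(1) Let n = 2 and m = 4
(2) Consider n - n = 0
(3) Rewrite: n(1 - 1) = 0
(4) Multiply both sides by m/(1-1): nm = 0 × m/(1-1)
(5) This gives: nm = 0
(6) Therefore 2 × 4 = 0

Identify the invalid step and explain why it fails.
Step 4: Multiply both sides by m/(1-1): nm = 0 × m/(1-1)

Step 4 multiplies both sides by m/(1-1). However, 1-1 = 0, so this is multiplication by m/0, which is undefined. We cannot multiply by an undefined expression.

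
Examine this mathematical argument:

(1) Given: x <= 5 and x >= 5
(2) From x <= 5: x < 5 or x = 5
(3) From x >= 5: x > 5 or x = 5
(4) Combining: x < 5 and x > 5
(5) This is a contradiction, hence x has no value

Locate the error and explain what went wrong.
Step 4: Combining: x < 5 and x > 5

Step 4 incorrectly combines the conditions. From x <= 5 and x >= 5, the intersection is x = 5. The error treats the 'or' cases as 'and' requirements. The correct conclusion is that x = 5 is the unique solution, not that no solution exists.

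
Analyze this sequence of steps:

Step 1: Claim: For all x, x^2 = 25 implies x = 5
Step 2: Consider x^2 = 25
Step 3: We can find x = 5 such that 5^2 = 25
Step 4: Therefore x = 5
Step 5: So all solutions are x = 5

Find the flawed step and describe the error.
Step 4: Therefore x = 5

Step 4 incorrectly concludes that x = 5 is the only solution. The proof shows that x = 5 is A solution (existence), but does not show it is the ONLY solution (uniqueness). In fact, x = -5 is also a solution since (-5)^2 = 25. Finding one solution doesn't prove there are no others.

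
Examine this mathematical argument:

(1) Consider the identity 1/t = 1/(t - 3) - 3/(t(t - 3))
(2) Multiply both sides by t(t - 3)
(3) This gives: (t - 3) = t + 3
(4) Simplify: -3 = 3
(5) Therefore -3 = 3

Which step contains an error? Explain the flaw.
Step 3: This gives: (t - 3) = t + 3

Step 3 makes a sign error when clearing denominators. Multiplying -3/(t(t - 3)) by t(t - 3) gives -3, not +3. The correct result is (t - 3) = t - 3, which is trivially true, not (t - 3) = t + 3. (Step 1 is a valid identity: 1/(t - 3) - 3/(t(t - 3)) = (t - 3)/(t(t - 3)) = 1/t.)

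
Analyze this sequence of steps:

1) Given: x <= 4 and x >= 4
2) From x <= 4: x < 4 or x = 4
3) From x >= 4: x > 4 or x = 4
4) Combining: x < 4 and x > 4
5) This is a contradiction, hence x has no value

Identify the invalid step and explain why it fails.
Step 4: Combining: x < 4 and x > 4

Step 4 incorrectly combines the conditions. From x <= 4 and x >= 4, the intersection is x = 4. The error treats the 'or' cases as 'and' requirements. The correct conclusion is that x = 4 is the unique solution, not that no solution exists.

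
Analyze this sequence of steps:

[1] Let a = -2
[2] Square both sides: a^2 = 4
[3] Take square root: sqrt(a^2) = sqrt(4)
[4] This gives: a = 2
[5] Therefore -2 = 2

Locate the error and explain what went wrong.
Step 4: This gives: a = 2

Step 4 incorrectly states that sqrt(a^2) = a. The correct identity is sqrt(a^2) = |a|. Since a = -2 < 0, we have sqrt(a^2) = |-2| = 2, not a = -2.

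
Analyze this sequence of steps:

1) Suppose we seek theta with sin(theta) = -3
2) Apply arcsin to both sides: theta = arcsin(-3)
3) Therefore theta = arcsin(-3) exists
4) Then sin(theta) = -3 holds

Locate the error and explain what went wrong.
Step 2: Apply arcsin to both sides: theta = arcsin(-3)

Step 2 applies arcsin to -3. However, arcsin(x) is only defined for x in [-1, 1] because sin(theta) can only produce values in that range. Since |-3| > 1, arcsin(-3) is undefined. There is no angle whose sine equals -3.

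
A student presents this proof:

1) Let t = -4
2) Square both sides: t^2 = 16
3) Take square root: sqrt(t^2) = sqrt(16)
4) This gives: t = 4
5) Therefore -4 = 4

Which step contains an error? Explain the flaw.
Step 4: This gives: t = 4

Step 4 incorrectly states that sqrt(t^2) = t. The correct identity is sqrt(t^2) = |t|. Since t = -4 < 0, we have sqrt(t^2) = |-4| = 4, not t = -4.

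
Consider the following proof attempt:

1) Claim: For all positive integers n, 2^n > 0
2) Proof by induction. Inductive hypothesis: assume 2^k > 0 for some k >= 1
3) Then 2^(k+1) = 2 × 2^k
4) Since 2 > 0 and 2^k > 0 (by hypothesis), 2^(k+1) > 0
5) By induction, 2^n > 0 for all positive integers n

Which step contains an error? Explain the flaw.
Step 5: By induction, 2^n > 0 for all positive integers n

Step 5 concludes the proof by induction, but no base case was ever established. A valid induction proof requires: (1) a base case proving 2^1 > 0, and (2) an inductive step showing IF 2^k > 0 THEN 2^(k+1) > 0. Steps 2-4 correctly establish the inductive step, but without the base case the conclusion in step 5 does not follow.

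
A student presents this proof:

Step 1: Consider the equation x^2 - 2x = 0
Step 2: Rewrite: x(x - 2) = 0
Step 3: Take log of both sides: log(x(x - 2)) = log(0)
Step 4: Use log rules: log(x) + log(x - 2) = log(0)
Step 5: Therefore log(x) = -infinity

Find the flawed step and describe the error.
Step 3: Take log of both sides: log(x(x - 2)) = log(0)

Step 3 takes the logarithm of both sides, resulting in log(0) on the right side. The logarithm is only defined for positive numbers; log(0) is undefined (approaches negative infinity). This operation is invalid.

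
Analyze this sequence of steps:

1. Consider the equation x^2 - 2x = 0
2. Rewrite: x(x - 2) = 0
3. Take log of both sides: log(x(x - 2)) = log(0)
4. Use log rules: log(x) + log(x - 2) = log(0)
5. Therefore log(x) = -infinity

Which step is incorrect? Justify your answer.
Step 3: Take log of both sides: log(x(x - 2)) = log(0)

Step 3 takes the logarithm of both sides, resulting in log(0) on the right side. The logarithm is only defined for positive numbers; log(0) is undefined (approaches negative infinity). This operation is invalid.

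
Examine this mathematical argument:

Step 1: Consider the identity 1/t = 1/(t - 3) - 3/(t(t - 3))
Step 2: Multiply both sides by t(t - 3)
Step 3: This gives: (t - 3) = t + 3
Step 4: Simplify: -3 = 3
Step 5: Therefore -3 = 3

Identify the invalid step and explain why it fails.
Step 3: This gives: (t - 3) = t + 3

Step 3 makes a sign error when clearing denominators. Multiplying -3/(t(t - 3)) by t(t - 3) gives -3, not +3. The correct result is (t - 3) = t - 3, which is trivially true, not (t - 3) = t + 3. (Step 1 is a valid identity: 1/(t - 3) - 3/(t(t - 3)) = (t - 3)/(t(t - 3)) = 1/t.)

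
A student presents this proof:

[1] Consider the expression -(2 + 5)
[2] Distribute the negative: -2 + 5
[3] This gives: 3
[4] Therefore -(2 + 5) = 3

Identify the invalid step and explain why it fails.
Step 2: Distribute the negative: -2 + 5

Step 2 incorrectly distributes the negative sign. The correct distribution is -(2 + 5) = -2 - 5 = -7. The negative must be applied to both terms, not just the first. The error treats -(2 + 5) as -2 + 5, which equals 3 instead of -7.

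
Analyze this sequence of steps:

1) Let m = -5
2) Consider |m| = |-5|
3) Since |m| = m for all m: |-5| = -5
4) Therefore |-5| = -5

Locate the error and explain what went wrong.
Step 3: Since |m| = m for all m: |-5| = -5

Step 3 incorrectly states that |m| = m for all m. The correct definition is |m| = m when m >= 0, and |m| = -m when m < 0. Since -5 < 0, we have |-5| = -(-5) = 5, not -5.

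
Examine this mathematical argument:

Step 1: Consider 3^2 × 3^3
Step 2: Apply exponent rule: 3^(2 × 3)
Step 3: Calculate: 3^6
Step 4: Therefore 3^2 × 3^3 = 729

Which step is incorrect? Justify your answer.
Step 2: Apply exponent rule: 3^(2 × 3)

Step 2 incorrectly states that a^b × a^c = a^(b×c). The correct rule is a^b × a^c = a^(b+c). The actual value is 3^2 × 3^3 = 3^5 = 243, not 3^6 = 729.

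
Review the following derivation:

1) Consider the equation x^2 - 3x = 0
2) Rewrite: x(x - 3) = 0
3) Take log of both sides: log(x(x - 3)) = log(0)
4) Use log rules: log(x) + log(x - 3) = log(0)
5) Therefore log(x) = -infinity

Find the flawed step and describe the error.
Step 3: Take log of both sides: log(x(x - 3)) = log(0)

Step 3 takes the logarithm of both sides, resulting in log(0) on the right side. The logarithm is only defined for positive numbers; log(0) is undefined (approaches negative infinity). This operation is invalid.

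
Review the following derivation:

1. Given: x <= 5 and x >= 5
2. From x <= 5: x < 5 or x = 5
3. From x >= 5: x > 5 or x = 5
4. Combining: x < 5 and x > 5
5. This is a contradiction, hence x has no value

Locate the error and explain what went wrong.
Step 4: Combining: x < 5 and x > 5

Step 4 incorrectly combines the conditions. From x <= 5 and x >= 5, the intersection is x = 5. The error treats the 'or' cases as 'and' requirements. The correct conclusion is that x = 5 is the unique solution, not that no solution exists.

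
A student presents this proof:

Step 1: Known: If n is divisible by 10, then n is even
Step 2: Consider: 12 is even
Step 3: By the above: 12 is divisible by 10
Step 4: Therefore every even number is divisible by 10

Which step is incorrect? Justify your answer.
Step 3: By the above: 12 is divisible by 10

Step 3 commits the fallacy of affirming the consequent. The known fact 'divisible by 10 → even' does NOT imply 'even → divisible by 10'. That would be the converse, which is false. For example, 12 is even but 12 ÷ 10 = 1.20, which is not an integer.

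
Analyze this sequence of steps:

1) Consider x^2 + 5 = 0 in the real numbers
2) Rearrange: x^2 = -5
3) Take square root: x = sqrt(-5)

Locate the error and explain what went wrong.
Step 3: Take square root: x = sqrt(-5)

Step 3 takes the square root of -5, which is negative. In the real number system, the square root of a negative number is undefined. The equation x^2 + 5 = 0 has no real solutions. Square roots of negative numbers only exist in the complex numbers.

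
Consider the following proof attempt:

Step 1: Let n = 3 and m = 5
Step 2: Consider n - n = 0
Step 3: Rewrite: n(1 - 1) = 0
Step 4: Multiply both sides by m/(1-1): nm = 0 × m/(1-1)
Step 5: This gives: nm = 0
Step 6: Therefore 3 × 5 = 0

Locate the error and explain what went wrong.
Step 4: Multiply both sides by m/(1-1): nm = 0 × m/(1-1)

Step 4 multiplies both sides by m/(1-1). However, 1-1 = 0, so this is multiplication by m/0, which is undefined. We cannot multiply by an undefined expression.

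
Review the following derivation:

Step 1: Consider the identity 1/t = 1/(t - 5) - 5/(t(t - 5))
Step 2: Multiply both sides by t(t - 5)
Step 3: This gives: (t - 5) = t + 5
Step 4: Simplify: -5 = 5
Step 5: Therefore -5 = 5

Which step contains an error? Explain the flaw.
Step 3: This gives: (t - 5) = t + 5

Step 3 makes a sign error when clearing denominators. Multiplying -5/(t(t - 5)) by t(t - 5) gives -5, not +5. The correct result is (t - 5) = t - 5, which is trivially true, not (t - 5) = t + 5. (Step 1 is a valid identity: 1/(t - 5) - 5/(t(t - 5)) = (t - 5)/(t(t - 5)) = 1/t.)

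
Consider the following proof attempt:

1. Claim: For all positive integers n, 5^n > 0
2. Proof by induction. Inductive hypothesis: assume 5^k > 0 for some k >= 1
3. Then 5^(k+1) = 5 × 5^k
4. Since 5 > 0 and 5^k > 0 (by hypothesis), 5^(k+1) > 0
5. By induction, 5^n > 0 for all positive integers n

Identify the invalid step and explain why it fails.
Step 5: By induction, 5^n > 0 for all positive integers n

Step 5 concludes the proof by induction, but no base case was ever established. A valid induction proof requires: (1) a base case proving 5^1 > 0, and (2) an inductive step showing IF 5^k > 0 THEN 5^(k+1) > 0. Steps 2-4 correctly establish the inductive step, but without the base case the conclusion in step 5 does not follow.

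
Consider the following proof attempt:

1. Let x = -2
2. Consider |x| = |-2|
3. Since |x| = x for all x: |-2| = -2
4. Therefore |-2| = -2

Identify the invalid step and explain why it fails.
Step 3: Since |x| = x for all x: |-2| = -2

Step 3 incorrectly states that |x| = x for all x. The correct definition is |x| = x when x >= 0, and |x| = -x when x < 0. Since -2 < 0, we have |-2| = -(-2) = 2, not -2.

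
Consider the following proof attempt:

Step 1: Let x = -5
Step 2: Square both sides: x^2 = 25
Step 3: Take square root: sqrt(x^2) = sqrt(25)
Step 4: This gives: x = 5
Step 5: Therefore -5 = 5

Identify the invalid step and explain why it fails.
Step 4: This gives: x = 5

Step 4 incorrectly states that sqrt(x^2) = x. The correct identity is sqrt(x^2) = |x|. Since x = -5 < 0, we have sqrt(x^2) = |-5| = 5, not x = -5.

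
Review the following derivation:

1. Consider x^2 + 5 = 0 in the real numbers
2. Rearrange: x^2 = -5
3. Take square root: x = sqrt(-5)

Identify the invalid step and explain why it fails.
Step 3: Take square root: x = sqrt(-5)

Step 3 takes the square root of -5, which is negative. In the real number system, the square root of a negative number is undefined. The equation x^2 + 5 = 0 has no real solutions. Square roots of negative numbers only exist in the complex numbers.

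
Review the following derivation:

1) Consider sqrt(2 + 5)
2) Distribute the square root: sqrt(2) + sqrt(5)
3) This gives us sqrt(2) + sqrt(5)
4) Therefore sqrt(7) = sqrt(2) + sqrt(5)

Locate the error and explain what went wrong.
Step 2: Distribute the square root: sqrt(2) + sqrt(5)

Step 2 incorrectly 'distributes' the square root over addition. The square root function does not distribute: sqrt(a + b) ≠ sqrt(a) + sqrt(b). In fact, sqrt(2 + 5) = sqrt(7) ≈ 2.6458, while sqrt(2) + sqrt(5) ≈ 3.6503.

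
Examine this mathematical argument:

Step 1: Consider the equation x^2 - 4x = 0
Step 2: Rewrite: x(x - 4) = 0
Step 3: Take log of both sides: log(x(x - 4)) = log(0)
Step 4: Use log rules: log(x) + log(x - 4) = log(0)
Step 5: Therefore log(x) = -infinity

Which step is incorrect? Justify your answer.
Step 3: Take log of both sides: log(x(x - 4)) = log(0)

Step 3 takes the logarithm of both sides, resulting in log(0) on the right side. The logarithm is only defined for positive numbers; log(0) is undefined (approaches negative infinity). This operation is invalid.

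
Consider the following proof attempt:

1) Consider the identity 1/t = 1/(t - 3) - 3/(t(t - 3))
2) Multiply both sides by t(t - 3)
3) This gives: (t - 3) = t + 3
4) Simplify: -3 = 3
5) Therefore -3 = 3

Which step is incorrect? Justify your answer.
Step 3: This gives: (t - 3) = t + 3

Step 3 makes a sign error when clearing denominators. Multiplying -3/(t(t - 3)) by t(t - 3) gives -3, not +3. The correct result is (t - 3) = t - 3, which is trivially true, not (t - 3) = t + 3. (Step 1 is a valid identity: 1/(t - 3) - 3/(t(t - 3)) = (t - 3)/(t(t - 3)) = 1/t.)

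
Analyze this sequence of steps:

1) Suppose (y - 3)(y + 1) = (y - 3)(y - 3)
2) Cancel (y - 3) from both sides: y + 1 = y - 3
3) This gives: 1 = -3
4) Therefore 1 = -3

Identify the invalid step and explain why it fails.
Step 2: Cancel (y - 3) from both sides: y + 1 = y - 3

Step 2 cancels (y - 3) from both sides. This is only valid if (y - 3) ≠ 0, i.e., y ≠ 3. When y = 3, both sides equal zero regardless of the other factors. The correct approach requires considering y = 3 as a separate case.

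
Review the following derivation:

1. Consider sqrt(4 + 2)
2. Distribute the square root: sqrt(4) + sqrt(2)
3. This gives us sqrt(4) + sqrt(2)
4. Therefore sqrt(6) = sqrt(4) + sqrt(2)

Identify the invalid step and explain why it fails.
Step 2: Distribute the square root: sqrt(4) + sqrt(2)

Step 2 incorrectly 'distributes' the square root over addition. The square root function does not distribute: sqrt(a + b) ≠ sqrt(a) + sqrt(b). In fact, sqrt(4 + 2) = sqrt(6) ≈ 2.4495, while sqrt(4) + sqrt(2) ≈ 3.4142.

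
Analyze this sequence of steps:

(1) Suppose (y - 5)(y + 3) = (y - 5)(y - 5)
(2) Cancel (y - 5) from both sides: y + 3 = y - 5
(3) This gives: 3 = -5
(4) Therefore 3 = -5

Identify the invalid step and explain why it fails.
Step 2: Cancel (y - 5) from both sides: y + 3 = y - 5

Step 2 cancels (y - 5) from both sides. This is only valid if (y - 5) ≠ 0, i.e., y ≠ 5. When y = 5, both sides equal zero regardless of the other factors. The correct approach requires considering y = 5 as a separate case.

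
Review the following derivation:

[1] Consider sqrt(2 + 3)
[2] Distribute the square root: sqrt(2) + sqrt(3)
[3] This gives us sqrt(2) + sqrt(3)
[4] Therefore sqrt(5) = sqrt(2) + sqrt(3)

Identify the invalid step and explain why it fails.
Step 2: Distribute the square root: sqrt(2) + sqrt(3)

Step 2 incorrectly 'distributes' the square root over addition. The square root function does not distribute: sqrt(a + b) ≠ sqrt(a) + sqrt(b). In fact, sqrt(2 + 3) = sqrt(5) ≈ 2.2361, while sqrt(2) + sqrt(3) ≈ 3.1463.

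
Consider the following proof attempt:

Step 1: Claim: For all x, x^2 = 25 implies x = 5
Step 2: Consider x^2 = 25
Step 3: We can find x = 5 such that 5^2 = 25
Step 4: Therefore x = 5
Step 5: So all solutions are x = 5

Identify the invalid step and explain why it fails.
Step 4: Therefore x = 5

Step 4 incorrectly concludes that x = 5 is the only solution. The proof shows that x = 5 is A solution (existence), but does not show it is the ONLY solution (uniqueness). In fact, x = -5 is also a solution since (-5)^2 = 25. Finding one solution doesn't prove there are no others.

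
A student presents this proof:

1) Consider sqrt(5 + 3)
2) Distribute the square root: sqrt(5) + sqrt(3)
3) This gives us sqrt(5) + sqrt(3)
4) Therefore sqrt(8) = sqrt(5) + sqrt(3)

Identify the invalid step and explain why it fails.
Step 2: Distribute the square root: sqrt(5) + sqrt(3)

Step 2 incorrectly 'distributes' the square root over addition. The square root function does not distribute: sqrt(a + b) ≠ sqrt(a) + sqrt(b). In fact, sqrt(5 + 3) = sqrt(8) ≈ 2.8284, while sqrt(5) + sqrt(3) ≈ 3.9681.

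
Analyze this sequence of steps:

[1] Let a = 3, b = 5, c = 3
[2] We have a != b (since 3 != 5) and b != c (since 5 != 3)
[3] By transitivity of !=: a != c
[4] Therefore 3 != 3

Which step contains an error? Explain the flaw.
Step 3: By transitivity of !=: a != c

Step 3 incorrectly applies transitivity to the '!=' relation. Transitivity states: if a R b and b R c, then a R c. However, '!=' is not transitive. Counterexample: 3 != 5 and 5 != 3, but 3 = 3 (both equal 3). Transitivity holds for relations like <, <=, =, but not for !=.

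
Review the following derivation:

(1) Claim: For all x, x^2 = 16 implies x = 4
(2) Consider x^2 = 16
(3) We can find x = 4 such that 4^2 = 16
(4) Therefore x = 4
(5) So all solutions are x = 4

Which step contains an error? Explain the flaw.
Step 4: Therefore x = 4

Step 4 incorrectly concludes that x = 4 is the only solution. The proof shows that x = 4 is A solution (existence), but does not show it is the ONLY solution (uniqueness). In fact, x = -4 is also a solution since (-4)^2 = 16. Finding one solution doesn't prove there are no others.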